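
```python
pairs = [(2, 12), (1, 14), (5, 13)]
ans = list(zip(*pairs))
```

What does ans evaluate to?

Step 1: zip(*pairs) transposes: unzips [(2, 12), (1, 14), (5, 13)] into separate sequences.
Step 2: First elements: (2, 1, 5), second elements: (12, 14, 13).
Therefore ans = [(2, 1, 5), (12, 14, 13)].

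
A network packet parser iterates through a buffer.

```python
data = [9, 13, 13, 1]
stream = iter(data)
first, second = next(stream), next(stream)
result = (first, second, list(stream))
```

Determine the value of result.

Step 1: Create iterator over [9, 13, 13, 1].
Step 2: first = 9, second = 13.
Step 3: Remaining elements: [13, 1].
Therefore result = (9, 13, [13, 1]).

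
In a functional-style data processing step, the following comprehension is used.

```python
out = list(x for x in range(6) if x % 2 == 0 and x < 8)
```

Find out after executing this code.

Step 1: Filter range(6) where x % 2 == 0 and x < 8:
  x=0: both conditions met, included
  x=1: excluded (1 % 2 != 0)
  x=2: both conditions met, included
  x=3: excluded (3 % 2 != 0)
  x=4: both conditions met, included
  x=5: excluded (5 % 2 != 0)
Therefore out = [0, 2, 4].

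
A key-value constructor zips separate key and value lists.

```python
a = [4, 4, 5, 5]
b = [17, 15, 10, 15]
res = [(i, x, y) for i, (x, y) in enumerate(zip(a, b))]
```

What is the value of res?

Step 1: enumerate(zip(a, b)) gives index with paired elements:
  i=0: (4, 17)
  i=1: (4, 15)
  i=2: (5, 10)
  i=3: (5, 15)
Therefore res = [(0, 4, 17), (1, 4, 15), (2, 5, 10), (3, 5, 15)].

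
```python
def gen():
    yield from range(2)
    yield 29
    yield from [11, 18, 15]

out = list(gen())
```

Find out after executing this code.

Step 1: Trace yields in order:
  yield 0
  yield 1
  yield 29
  yield 11
  yield 18
  yield 15
Therefore out = [0, 1, 29, 11, 18, 15].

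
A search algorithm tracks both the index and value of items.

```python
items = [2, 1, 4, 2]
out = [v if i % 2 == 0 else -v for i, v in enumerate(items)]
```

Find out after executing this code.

Step 1: For each (i, v), keep v if i is even, negate if odd:
  i=0 (even): keep 2
  i=1 (odd): negate to -1
  i=2 (even): keep 4
  i=3 (odd): negate to -2
Therefore out = [2, -1, 4, -2].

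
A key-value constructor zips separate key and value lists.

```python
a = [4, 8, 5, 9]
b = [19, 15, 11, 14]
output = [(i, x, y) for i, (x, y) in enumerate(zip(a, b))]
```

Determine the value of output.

Step 1: enumerate(zip(a, b)) gives index with paired elements:
  i=0: (4, 19)
  i=1: (8, 15)
  i=2: (5, 11)
  i=3: (9, 14)
Therefore output = [(0, 4, 19), (1, 8, 15), (2, 5, 11), (3, 9, 14)].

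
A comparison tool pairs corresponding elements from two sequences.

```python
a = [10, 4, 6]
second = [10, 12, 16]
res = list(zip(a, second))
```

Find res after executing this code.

Step 1: zip pairs elements at same index:
  Index 0: (10, 10)
  Index 1: (4, 12)
  Index 2: (6, 16)
Therefore res = [(10, 10), (4, 12), (6, 16)].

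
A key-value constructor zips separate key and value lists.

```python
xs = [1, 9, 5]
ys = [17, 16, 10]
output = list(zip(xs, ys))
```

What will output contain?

Step 1: zip pairs elements at same index:
  Index 0: (1, 17)
  Index 1: (9, 16)
  Index 2: (5, 10)
Therefore output = [(1, 17), (9, 16), (5, 10)].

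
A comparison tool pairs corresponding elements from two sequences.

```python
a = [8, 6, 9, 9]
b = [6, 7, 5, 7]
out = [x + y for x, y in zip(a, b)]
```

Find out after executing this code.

Step 1: Add corresponding elements:
  8 + 6 = 14
  6 + 7 = 13
  9 + 5 = 14
  9 + 7 = 16
Therefore out = [14, 13, 14, 16].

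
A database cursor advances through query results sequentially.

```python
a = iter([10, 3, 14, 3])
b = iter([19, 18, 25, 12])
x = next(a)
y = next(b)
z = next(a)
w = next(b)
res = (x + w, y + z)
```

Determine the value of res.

Step 1: a iterates [10, 3, 14, 3], b iterates [19, 18, 25, 12].
Step 2: x = next(a) = 10, y = next(b) = 19.
Step 3: z = next(a) = 3, w = next(b) = 18.
Step 4: res = (10 + 18, 19 + 3) = (28, 22).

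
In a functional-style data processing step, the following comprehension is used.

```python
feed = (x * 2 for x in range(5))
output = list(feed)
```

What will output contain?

Step 1: For each x in range(5), compute x*2:
  x=0: 0*2 = 0
  x=1: 1*2 = 2
  x=2: 2*2 = 4
  x=3: 3*2 = 6
  x=4: 4*2 = 8
Therefore output = [0, 2, 4, 6, 8].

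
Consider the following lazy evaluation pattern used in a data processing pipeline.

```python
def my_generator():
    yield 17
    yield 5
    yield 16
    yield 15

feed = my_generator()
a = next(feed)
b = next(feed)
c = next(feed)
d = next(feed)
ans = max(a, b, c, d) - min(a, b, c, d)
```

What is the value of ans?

Step 1: Create generator and consume all values:
  a = next(feed) = 17
  b = next(feed) = 5
  c = next(feed) = 16
  d = next(feed) = 15
Step 2: max = 17, min = 5, ans = 17 - 5 = 12.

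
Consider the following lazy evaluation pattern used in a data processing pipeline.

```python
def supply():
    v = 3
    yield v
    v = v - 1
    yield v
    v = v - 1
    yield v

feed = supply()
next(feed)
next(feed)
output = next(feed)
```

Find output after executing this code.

Step 1: Trace through generator execution:
  Yield 1: v starts at 3, yield 3
  Yield 2: v = 3 - 1 = 2, yield 2
  Yield 3: v = 2 - 1 = 1, yield 1
Step 2: First next() gets 3, second next() gets the second value, third next() yields 1.
Therefore output = 1.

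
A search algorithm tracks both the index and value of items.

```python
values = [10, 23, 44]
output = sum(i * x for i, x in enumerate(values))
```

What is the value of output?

Step 1: Compute i * x for each (i, x) in enumerate([10, 23, 44]):
  i=0, x=10: 0*10 = 0
  i=1, x=23: 1*23 = 23
  i=2, x=44: 2*44 = 88
Step 2: sum = 0 + 23 + 88 = 111.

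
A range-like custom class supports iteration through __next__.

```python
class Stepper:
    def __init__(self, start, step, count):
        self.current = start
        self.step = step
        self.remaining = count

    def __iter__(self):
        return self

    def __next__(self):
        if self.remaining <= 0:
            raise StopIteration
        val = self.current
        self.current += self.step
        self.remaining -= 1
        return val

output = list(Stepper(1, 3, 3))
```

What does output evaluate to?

Step 1: Stepper starts at 1, increments by 3, for 3 steps:
  Yield 1, then current += 3
  Yield 4, then current += 3
  Yield 7, then current += 3
Therefore output = [1, 4, 7].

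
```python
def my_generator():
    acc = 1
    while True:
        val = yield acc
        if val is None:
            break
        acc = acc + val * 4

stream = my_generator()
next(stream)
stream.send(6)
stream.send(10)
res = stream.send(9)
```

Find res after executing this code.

Step 1: next() -> yield acc=1.
Step 2: send(6) -> val=6, acc = 1 + 6*4 = 25, yield 25.
Step 3: send(10) -> val=10, acc = 25 + 10*4 = 65, yield 65.
Step 4: send(9) -> val=9, acc = 65 + 9*4 = 101, yield 101.
Therefore res = 101.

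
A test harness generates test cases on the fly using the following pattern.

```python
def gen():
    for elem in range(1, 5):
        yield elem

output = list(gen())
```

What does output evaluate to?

Step 1: The generator yields each value from range(1, 5).
Step 2: list() consumes all yields: [1, 2, 3, 4].
Therefore output = [1, 2, 3, 4].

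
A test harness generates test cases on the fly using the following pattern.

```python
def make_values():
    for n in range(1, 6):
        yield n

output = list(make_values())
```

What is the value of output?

Step 1: The generator yields each value from range(1, 6).
Step 2: list() consumes all yields: [1, 2, 3, 4, 5].
Therefore output = [1, 2, 3, 4, 5].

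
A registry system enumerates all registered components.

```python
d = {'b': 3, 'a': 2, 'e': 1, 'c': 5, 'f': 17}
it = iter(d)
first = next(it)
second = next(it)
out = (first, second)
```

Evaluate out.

Step 1: iter(d) iterates over keys: ['b', 'a', 'e', 'c', 'f'].
Step 2: first = next(it) = 'b', second = next(it) = 'a'.
Therefore out = ('b', 'a').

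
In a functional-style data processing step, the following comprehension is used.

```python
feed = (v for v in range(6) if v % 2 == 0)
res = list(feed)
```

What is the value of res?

Step 1: Filter range(6) keeping only even values:
  v=0: even, included
  v=1: odd, excluded
  v=2: even, included
  v=3: odd, excluded
  v=4: even, included
  v=5: odd, excluded
Therefore res = [0, 2, 4].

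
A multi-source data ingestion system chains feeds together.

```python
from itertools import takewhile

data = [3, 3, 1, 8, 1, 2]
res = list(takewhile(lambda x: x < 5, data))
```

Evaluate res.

Step 1: takewhile stops at first element >= 5:
  3 < 5: take
  3 < 5: take
  1 < 5: take
  8 >= 5: stop
Therefore res = [3, 3, 1].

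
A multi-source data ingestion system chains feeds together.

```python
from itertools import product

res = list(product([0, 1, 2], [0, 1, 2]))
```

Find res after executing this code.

Step 1: product([0, 1, 2], [0, 1, 2]) gives all pairs:
  (0, 0)
  (0, 1)
  (0, 2)
  (1, 0)
  (1, 1)
  (1, 2)
  (2, 0)
  (2, 1)
  (2, 2)
Therefore res = [(0, 0), (0, 1), (0, 2), (1, 0), (1, 1), (1, 2), (2, 0), (2, 1), (2, 2)].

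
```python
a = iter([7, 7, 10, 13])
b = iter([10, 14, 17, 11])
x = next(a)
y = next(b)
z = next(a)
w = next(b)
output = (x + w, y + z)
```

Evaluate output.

Step 1: a iterates [7, 7, 10, 13], b iterates [10, 14, 17, 11].
Step 2: x = next(a) = 7, y = next(b) = 10.
Step 3: z = next(a) = 7, w = next(b) = 14.
Step 4: output = (7 + 14, 10 + 7) = (21, 17).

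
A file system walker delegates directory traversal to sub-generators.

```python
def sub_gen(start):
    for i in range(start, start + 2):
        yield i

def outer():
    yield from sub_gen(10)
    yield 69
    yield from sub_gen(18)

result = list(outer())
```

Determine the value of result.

Step 1: outer() delegates to sub_gen(10):
  yield 10
  yield 11
Step 2: yield 69
Step 3: Delegates to sub_gen(18):
  yield 18
  yield 19
Therefore result = [10, 11, 69, 18, 19].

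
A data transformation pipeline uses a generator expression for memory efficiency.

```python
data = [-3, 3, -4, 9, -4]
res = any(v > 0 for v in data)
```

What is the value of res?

Step 1: Check v > 0 for each element in [-3, 3, -4, 9, -4]:
  -3 > 0: False
  3 > 0: True
  -4 > 0: False
  9 > 0: True
  -4 > 0: False
Step 2: any() returns True.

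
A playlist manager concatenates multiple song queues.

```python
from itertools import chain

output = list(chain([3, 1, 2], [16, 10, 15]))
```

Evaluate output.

Step 1: chain() concatenates iterables: [3, 1, 2] + [16, 10, 15].
Therefore output = [3, 1, 2, 16, 10, 15].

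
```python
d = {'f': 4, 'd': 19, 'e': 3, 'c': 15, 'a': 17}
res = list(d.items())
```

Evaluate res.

Step 1: d.items() returns (key, value) pairs in insertion order.
Therefore res = [('f', 4), ('d', 19), ('e', 3), ('c', 15), ('a', 17)].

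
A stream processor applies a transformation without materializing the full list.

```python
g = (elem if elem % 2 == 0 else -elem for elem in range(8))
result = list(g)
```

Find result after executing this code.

Step 1: For each elem in range(8), yield elem if even, else -elem:
  elem=0: even, yield 0
  elem=1: odd, yield -1
  elem=2: even, yield 2
  elem=3: odd, yield -3
  elem=4: even, yield 4
  elem=5: odd, yield -5
  elem=6: even, yield 6
  elem=7: odd, yield -7
Therefore result = [0, -1, 2, -3, 4, -5, 6, -7].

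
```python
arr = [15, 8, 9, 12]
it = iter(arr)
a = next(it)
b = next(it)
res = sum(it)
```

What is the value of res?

Step 1: Create iterator over [15, 8, 9, 12].
Step 2: a = next() = 15, b = next() = 8.
Step 3: sum() of remaining [9, 12] = 21.
Therefore res = 21.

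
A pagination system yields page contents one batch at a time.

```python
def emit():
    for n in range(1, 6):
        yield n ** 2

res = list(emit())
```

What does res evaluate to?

Step 1: For each n in range(1, 6), yield n**2:
  n=1: yield 1**2 = 1
  n=2: yield 2**2 = 4
  n=3: yield 3**2 = 9
  n=4: yield 4**2 = 16
  n=5: yield 5**2 = 25
Therefore res = [1, 4, 9, 16, 25].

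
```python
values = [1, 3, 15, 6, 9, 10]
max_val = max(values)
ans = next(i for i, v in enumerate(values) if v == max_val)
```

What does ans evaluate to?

Step 1: max([1, 3, 15, 6, 9, 10]) = 15.
Step 2: Find first index where value == 15:
  Index 0: 1 != 15
  Index 1: 3 != 15
  Index 2: 15 == 15, found!
Therefore ans = 2.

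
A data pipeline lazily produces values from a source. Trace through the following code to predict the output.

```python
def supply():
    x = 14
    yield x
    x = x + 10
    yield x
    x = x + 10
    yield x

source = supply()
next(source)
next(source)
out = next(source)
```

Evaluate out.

Step 1: Trace through generator execution:
  Yield 1: x starts at 14, yield 14
  Yield 2: x = 14 + 10 = 24, yield 24
  Yield 3: x = 24 + 10 = 34, yield 34
Step 2: First next() gets 14, second next() gets the second value, third next() yields 34.
Therefore out = 34.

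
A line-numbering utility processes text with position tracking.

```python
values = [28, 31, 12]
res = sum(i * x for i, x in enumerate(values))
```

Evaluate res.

Step 1: Compute i * x for each (i, x) in enumerate([28, 31, 12]):
  i=0, x=28: 0*28 = 0
  i=1, x=31: 1*31 = 31
  i=2, x=12: 2*12 = 24
Step 2: sum = 0 + 31 + 24 = 55.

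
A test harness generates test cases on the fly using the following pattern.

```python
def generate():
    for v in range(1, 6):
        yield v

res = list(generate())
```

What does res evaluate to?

Step 1: The generator yields each value from range(1, 6).
Step 2: list() consumes all yields: [1, 2, 3, 4, 5].
Therefore res = [1, 2, 3, 4, 5].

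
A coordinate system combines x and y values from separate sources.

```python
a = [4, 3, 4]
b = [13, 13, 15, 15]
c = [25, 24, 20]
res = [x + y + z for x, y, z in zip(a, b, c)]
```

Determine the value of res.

Step 1: zip three lists (truncates to shortest, len=3):
  4 + 13 + 25 = 42
  3 + 13 + 24 = 40
  4 + 15 + 20 = 39
Therefore res = [42, 40, 39].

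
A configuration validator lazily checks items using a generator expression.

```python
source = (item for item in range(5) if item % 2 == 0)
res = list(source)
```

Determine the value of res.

Step 1: Filter range(5) keeping only even values:
  item=0: even, included
  item=1: odd, excluded
  item=2: even, included
  item=3: odd, excluded
  item=4: even, included
Therefore res = [0, 2, 4].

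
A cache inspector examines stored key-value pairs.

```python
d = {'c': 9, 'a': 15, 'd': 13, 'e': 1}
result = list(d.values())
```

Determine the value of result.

Step 1: d.values() returns the dictionary values in insertion order.
Therefore result = [9, 15, 13, 1].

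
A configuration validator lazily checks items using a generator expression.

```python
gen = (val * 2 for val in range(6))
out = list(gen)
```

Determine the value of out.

Step 1: For each val in range(6), compute val*2:
  val=0: 0*2 = 0
  val=1: 1*2 = 2
  val=2: 2*2 = 4
  val=3: 3*2 = 6
  val=4: 4*2 = 8
  val=5: 5*2 = 10
Therefore out = [0, 2, 4, 6, 8, 10].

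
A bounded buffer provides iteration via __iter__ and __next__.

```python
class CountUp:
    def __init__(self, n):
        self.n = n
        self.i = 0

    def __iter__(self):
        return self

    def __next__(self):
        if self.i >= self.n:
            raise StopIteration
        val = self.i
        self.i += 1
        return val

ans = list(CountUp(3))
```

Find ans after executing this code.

Step 1: CountUp(3) creates an iterator counting 0 to 2.
Step 2: list() consumes all values: [0, 1, 2].
Therefore ans = [0, 1, 2].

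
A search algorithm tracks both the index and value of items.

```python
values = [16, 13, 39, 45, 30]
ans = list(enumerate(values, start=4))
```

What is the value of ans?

Step 1: enumerate with start=4:
  (4, 16)
  (5, 13)
  (6, 39)
  (7, 45)
  (8, 30)
Therefore ans = [(4, 16), (5, 13), (6, 39), (7, 45), (8, 30)].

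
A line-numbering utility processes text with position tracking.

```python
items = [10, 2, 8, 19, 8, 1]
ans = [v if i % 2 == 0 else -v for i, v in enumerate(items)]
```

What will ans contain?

Step 1: For each (i, v), keep v if i is even, negate if odd:
  i=0 (even): keep 10
  i=1 (odd): negate to -2
  i=2 (even): keep 8
  i=3 (odd): negate to -19
  i=4 (even): keep 8
  i=5 (odd): negate to -1
Therefore ans = [10, -2, 8, -19, 8, -1].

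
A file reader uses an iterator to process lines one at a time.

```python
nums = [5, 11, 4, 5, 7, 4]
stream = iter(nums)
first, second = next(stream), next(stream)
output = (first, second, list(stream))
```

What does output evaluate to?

Step 1: Create iterator over [5, 11, 4, 5, 7, 4].
Step 2: first = 5, second = 11.
Step 3: Remaining elements: [4, 5, 7, 4].
Therefore output = (5, 11, [4, 5, 7, 4]).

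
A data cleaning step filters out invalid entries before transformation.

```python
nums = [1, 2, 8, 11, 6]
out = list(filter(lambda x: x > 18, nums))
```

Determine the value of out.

Step 1: Filter elements > 18:
  1: removed
  2: removed
  8: removed
  11: removed
  6: removed
Therefore out = [].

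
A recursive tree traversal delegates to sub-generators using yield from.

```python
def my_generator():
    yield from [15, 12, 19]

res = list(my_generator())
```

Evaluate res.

Step 1: yield from delegates to the iterable, yielding each element.
Step 2: Collected values: [15, 12, 19].
Therefore res = [15, 12, 19].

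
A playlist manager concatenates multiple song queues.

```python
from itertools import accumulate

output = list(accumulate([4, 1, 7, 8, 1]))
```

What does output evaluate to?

Step 1: accumulate computes running sums:
  + 4 = 4
  + 1 = 5
  + 7 = 12
  + 8 = 20
  + 1 = 21
Therefore output = [4, 5, 12, 20, 21].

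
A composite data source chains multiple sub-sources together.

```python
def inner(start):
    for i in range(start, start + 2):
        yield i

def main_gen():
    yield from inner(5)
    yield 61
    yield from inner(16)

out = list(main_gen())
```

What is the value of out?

Step 1: main_gen() delegates to inner(5):
  yield 5
  yield 6
Step 2: yield 61
Step 3: Delegates to inner(16):
  yield 16
  yield 17
Therefore out = [5, 6, 61, 16, 17].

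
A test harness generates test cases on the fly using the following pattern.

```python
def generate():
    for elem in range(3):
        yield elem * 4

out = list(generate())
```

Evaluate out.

Step 1: For each elem in range(3), yield elem * 4:
  elem=0: yield 0 * 4 = 0
  elem=1: yield 1 * 4 = 4
  elem=2: yield 2 * 4 = 8
Therefore out = [0, 4, 8].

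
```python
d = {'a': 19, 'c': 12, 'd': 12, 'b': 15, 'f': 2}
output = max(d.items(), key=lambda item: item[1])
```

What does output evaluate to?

Step 1: Find item with maximum value:
  ('a', 19)
  ('c', 12)
  ('d', 12)
  ('b', 15)
  ('f', 2)
Step 2: Maximum value is 19 at key 'a'.
Therefore output = ('a', 19).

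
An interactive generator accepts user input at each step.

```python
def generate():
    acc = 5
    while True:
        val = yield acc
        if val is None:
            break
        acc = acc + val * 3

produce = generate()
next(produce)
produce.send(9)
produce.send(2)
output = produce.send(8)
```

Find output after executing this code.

Step 1: next() -> yield acc=5.
Step 2: send(9) -> val=9, acc = 5 + 9*3 = 32, yield 32.
Step 3: send(2) -> val=2, acc = 32 + 2*3 = 38, yield 38.
Step 4: send(8) -> val=8, acc = 38 + 8*3 = 62, yield 62.
Therefore output = 62.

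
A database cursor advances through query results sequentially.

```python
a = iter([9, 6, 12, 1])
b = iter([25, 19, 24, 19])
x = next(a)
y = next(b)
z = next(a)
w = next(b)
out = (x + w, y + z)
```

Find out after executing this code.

Step 1: a iterates [9, 6, 12, 1], b iterates [25, 19, 24, 19].
Step 2: x = next(a) = 9, y = next(b) = 25.
Step 3: z = next(a) = 6, w = next(b) = 19.
Step 4: out = (9 + 19, 25 + 6) = (28, 31).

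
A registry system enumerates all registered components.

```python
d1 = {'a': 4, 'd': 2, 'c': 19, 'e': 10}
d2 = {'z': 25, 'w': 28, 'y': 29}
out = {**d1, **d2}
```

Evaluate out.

Step 1: Merge d1 and d2 (d2 values override on key conflicts).
Step 2: d1 has keys ['a', 'd', 'c', 'e'], d2 has keys ['z', 'w', 'y'].
Therefore out = {'a': 4, 'd': 2, 'c': 19, 'e': 10, 'z': 25, 'w': 28, 'y': 29}.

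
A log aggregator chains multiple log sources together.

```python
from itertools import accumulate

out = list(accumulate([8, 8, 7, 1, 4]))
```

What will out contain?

Step 1: accumulate computes running sums:
  + 8 = 8
  + 8 = 16
  + 7 = 23
  + 1 = 24
  + 4 = 28
Therefore out = [8, 16, 23, 24, 28].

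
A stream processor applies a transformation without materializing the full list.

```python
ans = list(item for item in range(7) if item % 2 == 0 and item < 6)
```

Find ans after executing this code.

Step 1: Filter range(7) where item % 2 == 0 and item < 6:
  item=0: both conditions met, included
  item=1: excluded (1 % 2 != 0)
  item=2: both conditions met, included
  item=3: excluded (3 % 2 != 0)
  item=4: both conditions met, included
  item=5: excluded (5 % 2 != 0)
  item=6: excluded (6 >= 6)
Therefore ans = [0, 2, 4].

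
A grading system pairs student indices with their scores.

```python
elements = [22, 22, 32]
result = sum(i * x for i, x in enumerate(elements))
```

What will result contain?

Step 1: Compute i * x for each (i, x) in enumerate([22, 22, 32]):
  i=0, x=22: 0*22 = 0
  i=1, x=22: 1*22 = 22
  i=2, x=32: 2*32 = 64
Step 2: sum = 0 + 22 + 64 = 86.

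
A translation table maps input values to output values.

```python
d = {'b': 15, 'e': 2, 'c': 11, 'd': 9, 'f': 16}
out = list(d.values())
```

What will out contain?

Step 1: d.values() returns the dictionary values in insertion order.
Therefore out = [15, 2, 11, 9, 16].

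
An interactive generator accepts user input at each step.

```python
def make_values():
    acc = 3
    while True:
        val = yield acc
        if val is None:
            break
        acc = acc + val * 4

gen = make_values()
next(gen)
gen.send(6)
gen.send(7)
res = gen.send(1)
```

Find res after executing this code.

Step 1: next() -> yield acc=3.
Step 2: send(6) -> val=6, acc = 3 + 6*4 = 27, yield 27.
Step 3: send(7) -> val=7, acc = 27 + 7*4 = 55, yield 55.
Step 4: send(1) -> val=1, acc = 55 + 1*4 = 59, yield 59.
Therefore res = 59.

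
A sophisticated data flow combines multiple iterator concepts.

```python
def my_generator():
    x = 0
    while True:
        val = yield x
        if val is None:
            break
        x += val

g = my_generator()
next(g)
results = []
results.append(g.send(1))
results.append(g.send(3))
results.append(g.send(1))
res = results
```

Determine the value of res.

Step 1: next(g) -> yield 0.
Step 2: send(1) -> x = 1, yield 1.
Step 3: send(3) -> x = 4, yield 4.
Step 4: send(1) -> x = 5, yield 5.
Therefore res = [1, 4, 5].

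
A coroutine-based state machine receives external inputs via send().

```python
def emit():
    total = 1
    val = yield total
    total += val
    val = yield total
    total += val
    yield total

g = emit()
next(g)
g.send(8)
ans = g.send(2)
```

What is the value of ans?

Step 1: next() -> yield total=1.
Step 2: send(8) -> val=8, total = 1+8 = 9, yield 9.
Step 3: send(2) -> val=2, total = 9+2 = 11, yield 11.
Therefore ans = 11.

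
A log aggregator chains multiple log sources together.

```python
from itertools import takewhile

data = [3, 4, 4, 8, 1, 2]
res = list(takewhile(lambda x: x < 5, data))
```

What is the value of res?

Step 1: takewhile stops at first element >= 5:
  3 < 5: take
  4 < 5: take
  4 < 5: take
  8 >= 5: stop
Therefore res = [3, 4, 4].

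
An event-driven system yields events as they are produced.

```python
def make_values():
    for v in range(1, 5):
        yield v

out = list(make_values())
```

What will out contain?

Step 1: The generator yields each value from range(1, 5).
Step 2: list() consumes all yields: [1, 2, 3, 4].
Therefore out = [1, 2, 3, 4].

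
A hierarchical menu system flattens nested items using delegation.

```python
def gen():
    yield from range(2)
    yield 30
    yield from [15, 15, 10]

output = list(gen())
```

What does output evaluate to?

Step 1: Trace yields in order:
  yield 0
  yield 1
  yield 30
  yield 15
  yield 15
  yield 10
Therefore output = [0, 1, 30, 15, 15, 10].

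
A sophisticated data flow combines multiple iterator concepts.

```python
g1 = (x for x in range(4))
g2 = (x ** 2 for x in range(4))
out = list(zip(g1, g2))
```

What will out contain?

Step 1: g1 produces [0, 1, 2, 3].
Step 2: g2 produces [0, 1, 4, 9].
Step 3: zip pairs them: [(0, 0), (1, 1), (2, 4), (3, 9)].
Therefore out = [(0, 0), (1, 1), (2, 4), (3, 9)].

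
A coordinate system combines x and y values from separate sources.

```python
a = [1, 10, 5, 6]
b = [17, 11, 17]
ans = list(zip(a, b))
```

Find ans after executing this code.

Step 1: zip stops at shortest (len(a)=4, len(b)=3):
  Index 0: (1, 17)
  Index 1: (10, 11)
  Index 2: (5, 17)
Step 2: Last element of a (6) has no pair, dropped.
Therefore ans = [(1, 17), (10, 11), (5, 17)].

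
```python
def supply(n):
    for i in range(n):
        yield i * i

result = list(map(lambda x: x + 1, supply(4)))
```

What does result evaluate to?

Step 1: supply(4) yields squares: [0, 1, 4, 9].
Step 2: map adds 1 to each: [1, 2, 5, 10].
Therefore result = [1, 2, 5, 10].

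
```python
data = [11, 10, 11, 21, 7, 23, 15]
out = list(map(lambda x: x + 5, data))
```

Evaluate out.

Step 1: Apply lambda x: x + 5 to each element:
  11 -> 16
  10 -> 15
  11 -> 16
  21 -> 26
  7 -> 12
  23 -> 28
  15 -> 20
Therefore out = [16, 15, 16, 26, 12, 28, 20].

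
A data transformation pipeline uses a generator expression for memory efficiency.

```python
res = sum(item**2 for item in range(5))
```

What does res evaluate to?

Step 1: Compute item**2 for each item in range(5):
  item=0: 0**2 = 0
  item=1: 1**2 = 1
  item=2: 2**2 = 4
  item=3: 3**2 = 9
  item=4: 4**2 = 16
Step 2: sum = 0 + 1 + 4 + 9 + 16 = 30.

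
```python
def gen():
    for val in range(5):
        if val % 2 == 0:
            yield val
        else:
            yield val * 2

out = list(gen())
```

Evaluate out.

Step 1: For each val in range(5), yield val if even, else val*2:
  val=0 (even): yield 0
  val=1 (odd): yield 1*2 = 2
  val=2 (even): yield 2
  val=3 (odd): yield 3*2 = 6
  val=4 (even): yield 4
Therefore out = [0, 2, 2, 6, 4].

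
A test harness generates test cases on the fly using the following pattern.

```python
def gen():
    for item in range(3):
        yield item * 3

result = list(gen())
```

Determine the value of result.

Step 1: For each item in range(3), yield item * 3:
  item=0: yield 0 * 3 = 0
  item=1: yield 1 * 3 = 3
  item=2: yield 2 * 3 = 6
Therefore result = [0, 3, 6].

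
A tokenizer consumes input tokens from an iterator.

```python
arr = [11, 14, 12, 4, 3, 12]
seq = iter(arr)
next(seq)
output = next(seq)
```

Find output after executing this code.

Step 1: Create iterator over [11, 14, 12, 4, 3, 12].
Step 2: next() consumes 11.
Step 3: next() returns 14.
Therefore output = 14.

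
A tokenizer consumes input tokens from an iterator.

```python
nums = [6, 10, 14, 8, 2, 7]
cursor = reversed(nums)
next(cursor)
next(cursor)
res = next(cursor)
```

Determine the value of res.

Step 1: reversed([6, 10, 14, 8, 2, 7]) gives iterator: [7, 2, 8, 14, 10, 6].
Step 2: First next() = 7, second next() = 2.
Step 3: Third next() = 8.
Therefore res = 8.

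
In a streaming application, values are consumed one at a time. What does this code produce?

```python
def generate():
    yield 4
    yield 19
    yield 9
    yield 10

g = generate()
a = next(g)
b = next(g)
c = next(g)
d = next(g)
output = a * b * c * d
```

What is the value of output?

Step 1: Create generator and consume all values:
  a = next(g) = 4
  b = next(g) = 19
  c = next(g) = 9
  d = next(g) = 10
Step 2: output = 4 * 19 * 9 * 10 = 6840.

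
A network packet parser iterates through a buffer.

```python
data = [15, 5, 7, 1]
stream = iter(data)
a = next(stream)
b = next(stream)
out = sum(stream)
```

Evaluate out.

Step 1: Create iterator over [15, 5, 7, 1].
Step 2: a = next() = 15, b = next() = 5.
Step 3: sum() of remaining [7, 1] = 8.
Therefore out = 8.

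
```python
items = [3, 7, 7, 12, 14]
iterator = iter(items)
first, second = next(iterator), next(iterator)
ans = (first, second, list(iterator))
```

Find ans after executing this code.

Step 1: Create iterator over [3, 7, 7, 12, 14].
Step 2: first = 3, second = 7.
Step 3: Remaining elements: [7, 12, 14].
Therefore ans = (3, 7, [7, 12, 14]).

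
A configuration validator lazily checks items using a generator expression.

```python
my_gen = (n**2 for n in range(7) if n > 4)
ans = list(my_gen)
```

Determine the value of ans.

Step 1: For range(7), keep n > 4, then square:
  n=0: 0 <= 4, excluded
  n=1: 1 <= 4, excluded
  n=2: 2 <= 4, excluded
  n=3: 3 <= 4, excluded
  n=4: 4 <= 4, excluded
  n=5: 5 > 4, yield 5**2 = 25
  n=6: 6 > 4, yield 6**2 = 36
Therefore ans = [25, 36].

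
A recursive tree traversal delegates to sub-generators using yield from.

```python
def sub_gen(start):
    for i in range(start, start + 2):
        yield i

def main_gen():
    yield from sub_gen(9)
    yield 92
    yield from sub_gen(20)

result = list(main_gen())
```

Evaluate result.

Step 1: main_gen() delegates to sub_gen(9):
  yield 9
  yield 10
Step 2: yield 92
Step 3: Delegates to sub_gen(20):
  yield 20
  yield 21
Therefore result = [9, 10, 92, 20, 21].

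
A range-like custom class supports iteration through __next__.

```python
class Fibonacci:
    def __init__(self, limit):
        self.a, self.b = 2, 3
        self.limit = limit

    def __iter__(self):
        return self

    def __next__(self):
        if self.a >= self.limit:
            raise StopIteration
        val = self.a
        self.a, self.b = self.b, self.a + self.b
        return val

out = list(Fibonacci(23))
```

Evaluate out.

Step 1: Fibonacci-like sequence (a=2, b=3) until >= 23:
  Yield 2, then a,b = 3,5
  Yield 3, then a,b = 5,8
  Yield 5, then a,b = 8,13
  Yield 8, then a,b = 13,21
  Yield 13, then a,b = 21,34
  Yield 21, then a,b = 34,55
Step 2: 34 >= 23, stop.
Therefore out = [2, 3, 5, 8, 13, 21].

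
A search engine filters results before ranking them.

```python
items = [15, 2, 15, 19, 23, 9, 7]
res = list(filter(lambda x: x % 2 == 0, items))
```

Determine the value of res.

Step 1: Filter elements divisible by 2:
  15 % 2 = 1: removed
  2 % 2 = 0: kept
  15 % 2 = 1: removed
  19 % 2 = 1: removed
  23 % 2 = 1: removed
  9 % 2 = 1: removed
  7 % 2 = 1: removed
Therefore res = [2].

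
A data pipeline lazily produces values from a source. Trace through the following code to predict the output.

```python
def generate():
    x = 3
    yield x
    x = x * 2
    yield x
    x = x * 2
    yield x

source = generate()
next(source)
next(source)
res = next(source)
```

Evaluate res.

Step 1: Trace through generator execution:
  Yield 1: x starts at 3, yield 3
  Yield 2: x = 3 * 2 = 6, yield 6
  Yield 3: x = 6 * 2 = 12, yield 12
Step 2: First next() gets 3, second next() gets the second value, third next() yields 12.
Therefore res = 12.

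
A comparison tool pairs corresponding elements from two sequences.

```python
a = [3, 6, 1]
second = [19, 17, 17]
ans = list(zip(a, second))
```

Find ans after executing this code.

Step 1: zip pairs elements at same index:
  Index 0: (3, 19)
  Index 1: (6, 17)
  Index 2: (1, 17)
Therefore ans = [(3, 19), (6, 17), (1, 17)].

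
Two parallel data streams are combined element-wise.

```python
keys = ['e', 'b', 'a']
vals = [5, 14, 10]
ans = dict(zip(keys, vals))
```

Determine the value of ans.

Step 1: zip pairs keys with values:
  'e' -> 5
  'b' -> 14
  'a' -> 10
Therefore ans = {'e': 5, 'b': 14, 'a': 10}.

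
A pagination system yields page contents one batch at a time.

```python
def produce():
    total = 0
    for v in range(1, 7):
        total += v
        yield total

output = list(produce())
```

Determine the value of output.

Step 1: Generator accumulates running sum:
  v=1: total = 1, yield 1
  v=2: total = 3, yield 3
  v=3: total = 6, yield 6
  v=4: total = 10, yield 10
  v=5: total = 15, yield 15
  v=6: total = 21, yield 21
Therefore output = [1, 3, 6, 10, 15, 21].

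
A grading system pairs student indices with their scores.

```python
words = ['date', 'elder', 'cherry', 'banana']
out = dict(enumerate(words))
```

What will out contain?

Step 1: enumerate pairs indices with words:
  0 -> 'date'
  1 -> 'elder'
  2 -> 'cherry'
  3 -> 'banana'
Therefore out = {0: 'date', 1: 'elder', 2: 'cherry', 3: 'banana'}.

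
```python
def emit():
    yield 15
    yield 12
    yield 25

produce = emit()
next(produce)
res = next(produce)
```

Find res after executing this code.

Step 1: emit() creates a generator.
Step 2: next(produce) yields 15 (consumed and discarded).
Step 3: next(produce) yields 12, assigned to res.
Therefore res = 12.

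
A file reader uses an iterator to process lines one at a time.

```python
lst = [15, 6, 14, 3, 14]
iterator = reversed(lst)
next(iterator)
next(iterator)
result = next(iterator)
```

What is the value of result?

Step 1: reversed([15, 6, 14, 3, 14]) gives iterator: [14, 3, 14, 6, 15].
Step 2: First next() = 14, second next() = 3.
Step 3: Third next() = 14.
Therefore result = 14.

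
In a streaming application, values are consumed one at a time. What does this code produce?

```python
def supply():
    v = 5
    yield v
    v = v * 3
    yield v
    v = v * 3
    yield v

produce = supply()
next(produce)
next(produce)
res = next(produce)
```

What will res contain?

Step 1: Trace through generator execution:
  Yield 1: v starts at 5, yield 5
  Yield 2: v = 5 * 3 = 15, yield 15
  Yield 3: v = 15 * 3 = 45, yield 45
Step 2: First next() gets 5, second next() gets the second value, third next() yields 45.
Therefore res = 45.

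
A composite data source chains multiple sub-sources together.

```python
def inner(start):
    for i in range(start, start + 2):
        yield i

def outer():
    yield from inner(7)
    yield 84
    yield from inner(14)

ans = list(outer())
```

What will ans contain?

Step 1: outer() delegates to inner(7):
  yield 7
  yield 8
Step 2: yield 84
Step 3: Delegates to inner(14):
  yield 14
  yield 15
Therefore ans = [7, 8, 84, 14, 15].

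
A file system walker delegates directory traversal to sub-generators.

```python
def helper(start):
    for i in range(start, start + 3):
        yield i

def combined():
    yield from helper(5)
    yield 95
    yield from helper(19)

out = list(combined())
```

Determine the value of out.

Step 1: combined() delegates to helper(5):
  yield 5
  yield 6
  yield 7
Step 2: yield 95
Step 3: Delegates to helper(19):
  yield 19
  yield 20
  yield 21
Therefore out = [5, 6, 7, 95, 19, 20, 21].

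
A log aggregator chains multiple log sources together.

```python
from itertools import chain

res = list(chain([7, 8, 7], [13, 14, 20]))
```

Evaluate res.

Step 1: chain() concatenates iterables: [7, 8, 7] + [13, 14, 20].
Therefore res = [7, 8, 7, 13, 14, 20].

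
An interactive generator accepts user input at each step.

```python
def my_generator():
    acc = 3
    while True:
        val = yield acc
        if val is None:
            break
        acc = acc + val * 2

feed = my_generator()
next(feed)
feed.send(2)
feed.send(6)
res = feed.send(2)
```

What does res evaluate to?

Step 1: next() -> yield acc=3.
Step 2: send(2) -> val=2, acc = 3 + 2*2 = 7, yield 7.
Step 3: send(6) -> val=6, acc = 7 + 6*2 = 19, yield 19.
Step 4: send(2) -> val=2, acc = 19 + 2*2 = 23, yield 23.
Therefore res = 23.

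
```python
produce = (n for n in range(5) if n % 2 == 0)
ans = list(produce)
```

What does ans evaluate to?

Step 1: Filter range(5) keeping only even values:
  n=0: even, included
  n=1: odd, excluded
  n=2: even, included
  n=3: odd, excluded
  n=4: even, included
Therefore ans = [0, 2, 4].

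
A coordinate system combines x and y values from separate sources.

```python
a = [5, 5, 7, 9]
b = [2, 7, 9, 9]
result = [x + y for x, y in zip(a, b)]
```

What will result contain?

Step 1: Add corresponding elements:
  5 + 2 = 7
  5 + 7 = 12
  7 + 9 = 16
  9 + 9 = 18
Therefore result = [7, 12, 16, 18].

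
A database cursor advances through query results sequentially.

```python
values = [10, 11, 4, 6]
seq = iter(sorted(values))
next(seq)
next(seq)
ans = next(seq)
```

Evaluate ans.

Step 1: sorted([10, 11, 4, 6]) = [4, 6, 10, 11].
Step 2: Create iterator and skip 2 elements.
Step 3: next() returns 10.
Therefore ans = 10.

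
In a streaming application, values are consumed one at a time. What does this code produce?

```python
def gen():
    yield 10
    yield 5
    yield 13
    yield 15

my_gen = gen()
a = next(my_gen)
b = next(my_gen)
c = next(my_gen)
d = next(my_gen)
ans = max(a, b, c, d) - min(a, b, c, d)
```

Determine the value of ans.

Step 1: Create generator and consume all values:
  a = next(my_gen) = 10
  b = next(my_gen) = 5
  c = next(my_gen) = 13
  d = next(my_gen) = 15
Step 2: max = 15, min = 5, ans = 15 - 5 = 10.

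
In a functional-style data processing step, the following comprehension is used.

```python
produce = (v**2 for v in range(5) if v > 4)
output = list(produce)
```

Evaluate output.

Step 1: For range(5), keep v > 4, then square:
  v=0: 0 <= 4, excluded
  v=1: 1 <= 4, excluded
  v=2: 2 <= 4, excluded
  v=3: 3 <= 4, excluded
  v=4: 4 <= 4, excluded
Therefore output = [].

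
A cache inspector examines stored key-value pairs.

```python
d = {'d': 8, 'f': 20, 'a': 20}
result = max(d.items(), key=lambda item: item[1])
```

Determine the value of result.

Step 1: Find item with maximum value:
  ('d', 8)
  ('f', 20)
  ('a', 20)
Step 2: Maximum value is 20 at key 'f'.
Therefore result = ('f', 20).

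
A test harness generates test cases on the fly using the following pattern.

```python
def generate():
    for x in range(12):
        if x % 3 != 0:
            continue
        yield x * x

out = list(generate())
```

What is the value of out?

Step 1: Only yield x**2 when x is divisible by 3:
  x=0: 0 % 3 == 0, yield 0**2 = 0
  x=3: 3 % 3 == 0, yield 3**2 = 9
  x=6: 6 % 3 == 0, yield 6**2 = 36
  x=9: 9 % 3 == 0, yield 9**2 = 81
Therefore out = [0, 9, 36, 81].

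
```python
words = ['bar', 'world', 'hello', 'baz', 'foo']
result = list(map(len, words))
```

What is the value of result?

Step 1: Map len() to each word:
  'bar' -> 3
  'world' -> 5
  'hello' -> 5
  'baz' -> 3
  'foo' -> 3
Therefore result = [3, 5, 5, 3, 3].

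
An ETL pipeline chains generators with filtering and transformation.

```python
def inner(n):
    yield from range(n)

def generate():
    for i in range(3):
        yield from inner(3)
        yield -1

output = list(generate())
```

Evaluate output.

Step 1: For each i in range(3):
  i=0: yield from inner(3) -> [0, 1, 2], then yield -1
  i=1: yield from inner(3) -> [0, 1, 2], then yield -1
  i=2: yield from inner(3) -> [0, 1, 2], then yield -1
Therefore output = [0, 1, 2, -1, 0, 1, 2, -1, 0, 1, 2, -1].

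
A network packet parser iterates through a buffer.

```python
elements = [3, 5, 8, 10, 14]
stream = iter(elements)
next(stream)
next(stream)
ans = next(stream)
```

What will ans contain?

Step 1: Create iterator over [3, 5, 8, 10, 14].
Step 2: next() consumes 3.
Step 3: next() consumes 5.
Step 4: next() returns 8.
Therefore ans = 8.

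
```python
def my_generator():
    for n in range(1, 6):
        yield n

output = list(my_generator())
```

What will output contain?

Step 1: The generator yields each value from range(1, 6).
Step 2: list() consumes all yields: [1, 2, 3, 4, 5].
Therefore output = [1, 2, 3, 4, 5].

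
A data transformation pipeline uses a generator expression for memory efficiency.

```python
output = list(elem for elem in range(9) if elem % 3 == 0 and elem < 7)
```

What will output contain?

Step 1: Filter range(9) where elem % 3 == 0 and elem < 7:
  elem=0: both conditions met, included
  elem=1: excluded (1 % 3 != 0)
  elem=2: excluded (2 % 3 != 0)
  elem=3: both conditions met, included
  elem=4: excluded (4 % 3 != 0)
  elem=5: excluded (5 % 3 != 0)
  elem=6: both conditions met, included
  elem=7: excluded (7 % 3 != 0, 7 >= 7)
  elem=8: excluded (8 % 3 != 0, 8 >= 7)
Therefore output = [0, 3, 6].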